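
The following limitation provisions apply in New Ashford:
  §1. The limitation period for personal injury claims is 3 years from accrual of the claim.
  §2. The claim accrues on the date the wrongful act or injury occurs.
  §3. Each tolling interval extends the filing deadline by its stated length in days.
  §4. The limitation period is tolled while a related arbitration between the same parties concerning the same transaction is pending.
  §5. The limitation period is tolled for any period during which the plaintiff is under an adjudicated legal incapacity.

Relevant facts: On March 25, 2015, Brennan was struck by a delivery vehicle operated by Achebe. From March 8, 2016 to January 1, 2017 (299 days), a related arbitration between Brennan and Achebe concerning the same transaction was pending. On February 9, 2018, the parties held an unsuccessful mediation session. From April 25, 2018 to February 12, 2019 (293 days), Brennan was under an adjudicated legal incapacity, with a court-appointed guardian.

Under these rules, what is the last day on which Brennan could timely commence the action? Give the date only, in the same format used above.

November 7, 2019

The claim accrued on March 25, 2015, the date of the act.
Adding the 3 years base period to March 25, 2015 gives a deadline of March 25, 2018, before any tolling.
Because the pending related arbitration ran from March 8, 2016 to January 1, 2017, the deadline is extended by 299 days to January 18, 2019.
The period was tolled for 293 days by the plaintiff's legal incapacity (April 25, 2018 to February 12, 2019), pushing the deadline to November 7, 2019.
The other events in the timeline have no effect on the limitation period under the stated rules.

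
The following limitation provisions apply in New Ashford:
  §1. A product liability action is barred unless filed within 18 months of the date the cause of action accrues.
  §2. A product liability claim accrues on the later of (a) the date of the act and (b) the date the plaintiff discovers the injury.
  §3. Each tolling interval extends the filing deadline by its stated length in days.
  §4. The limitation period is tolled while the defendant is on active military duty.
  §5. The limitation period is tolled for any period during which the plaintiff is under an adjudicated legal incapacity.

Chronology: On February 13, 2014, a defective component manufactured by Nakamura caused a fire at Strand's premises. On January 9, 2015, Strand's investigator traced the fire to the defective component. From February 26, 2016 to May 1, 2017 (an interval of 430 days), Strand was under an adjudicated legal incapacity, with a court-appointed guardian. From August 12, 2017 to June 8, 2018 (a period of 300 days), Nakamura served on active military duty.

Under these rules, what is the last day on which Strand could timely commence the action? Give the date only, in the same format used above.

Because discovery on January 9, 2015 post-dates the February 13, 2014 act, accrual under the later-of rule falls on January 9, 2015.
Adding the 18 months base period to January 9, 2015 gives a deadline of July 9, 2016, before any tolling.
The plaintiff's legal incapacity from February 26, 2016 to May 1, 2017 tolled the period for 430 days, extending the deadline to September 12, 2017.
The defendant's active military service from August 12, 2017 to June 8, 2018 tolled the period for 300 days, extending the deadline to July 9, 2018.

July 9, 2018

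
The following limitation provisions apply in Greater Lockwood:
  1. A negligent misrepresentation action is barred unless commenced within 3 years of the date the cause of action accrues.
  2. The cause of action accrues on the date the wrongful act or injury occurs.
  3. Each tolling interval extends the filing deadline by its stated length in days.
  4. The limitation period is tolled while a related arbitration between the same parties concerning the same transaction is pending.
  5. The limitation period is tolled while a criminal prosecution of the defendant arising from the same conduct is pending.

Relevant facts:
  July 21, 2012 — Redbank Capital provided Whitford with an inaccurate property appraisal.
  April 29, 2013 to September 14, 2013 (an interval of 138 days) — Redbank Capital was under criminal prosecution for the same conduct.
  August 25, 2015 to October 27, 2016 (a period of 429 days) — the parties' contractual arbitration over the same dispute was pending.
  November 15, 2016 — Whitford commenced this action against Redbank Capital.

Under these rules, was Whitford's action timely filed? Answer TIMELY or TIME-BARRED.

The claim accrued on July 21, 2012, when the wrongful act occurred.
Adding the 3 years base period to July 21, 2012 gives a deadline of July 21, 2015, before any tolling.
Because the pending criminal prosecution ran from April 29, 2013 to September 14, 2013, the deadline is extended by 138 days to December 6, 2015.
The period was tolled for 429 days by the pending related arbitration (August 25, 2015 to October 27, 2016), pushing the deadline to February 7, 2017.
Filing on November 15, 2016 beat the February 7, 2017 deadline — the action is timely.

TIMELY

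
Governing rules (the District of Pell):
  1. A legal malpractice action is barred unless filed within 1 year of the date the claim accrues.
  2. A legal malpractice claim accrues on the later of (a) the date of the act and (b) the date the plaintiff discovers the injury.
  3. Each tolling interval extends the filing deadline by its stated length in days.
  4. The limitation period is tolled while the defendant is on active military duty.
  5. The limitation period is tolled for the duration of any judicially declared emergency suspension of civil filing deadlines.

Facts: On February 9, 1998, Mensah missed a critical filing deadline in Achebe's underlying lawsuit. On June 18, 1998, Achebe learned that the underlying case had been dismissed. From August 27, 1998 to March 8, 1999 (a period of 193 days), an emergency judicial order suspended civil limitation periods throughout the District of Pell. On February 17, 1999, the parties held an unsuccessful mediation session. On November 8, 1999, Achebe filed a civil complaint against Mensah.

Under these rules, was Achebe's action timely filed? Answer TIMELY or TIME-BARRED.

TIMELY

Because discovery on June 18, 1998 post-dates the February 9, 1998 act, accrual under the later-of rule falls on June 18, 1998.
The untolled deadline — 1 year after June 18, 1998 — is June 18, 1999.
The emergency suspension of filing deadlines from August 27, 1998 to March 8, 1999 tolled the period for 193 days, extending the deadline to December 28, 1999.
Nothing else in the chronology tolls or restarts the period.
The November 8, 1999 filing precedes the December 28, 1999 deadline; the claim is timely.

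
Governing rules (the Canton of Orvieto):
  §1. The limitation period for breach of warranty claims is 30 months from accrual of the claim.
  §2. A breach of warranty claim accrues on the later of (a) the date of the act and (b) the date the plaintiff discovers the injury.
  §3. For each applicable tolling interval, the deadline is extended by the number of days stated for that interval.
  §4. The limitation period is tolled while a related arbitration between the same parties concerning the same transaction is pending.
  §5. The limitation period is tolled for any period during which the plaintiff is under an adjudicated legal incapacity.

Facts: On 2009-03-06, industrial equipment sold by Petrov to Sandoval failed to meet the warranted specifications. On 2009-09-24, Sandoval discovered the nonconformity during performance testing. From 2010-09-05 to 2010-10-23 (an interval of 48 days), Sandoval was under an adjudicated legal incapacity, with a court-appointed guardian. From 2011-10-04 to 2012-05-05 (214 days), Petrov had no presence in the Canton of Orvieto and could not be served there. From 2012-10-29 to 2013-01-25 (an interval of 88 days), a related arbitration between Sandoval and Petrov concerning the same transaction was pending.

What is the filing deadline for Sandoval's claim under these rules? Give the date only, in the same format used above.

2012-05-11

Because discovery on 2009-09-24 post-dates the 2009-03-06 act, accrual under the later-of rule falls on 2009-09-24.
The untolled deadline — 30 months after 2009-09-24 — is 2012-03-24.
The plaintiff's legal incapacity from 2010-09-05 to 2010-10-23 tolled the period for 48 days, extending the deadline to 2012-05-11.
The pending related arbitration from 2012-10-29 to 2013-01-25 began after the period had already run on 2012-05-11, so it has no tolling effect.
The defendant's absence from the jurisdiction from 2011-10-04 to 2012-05-05 does not toll the period, because no stated rule makes the defendant's absence a tolling event.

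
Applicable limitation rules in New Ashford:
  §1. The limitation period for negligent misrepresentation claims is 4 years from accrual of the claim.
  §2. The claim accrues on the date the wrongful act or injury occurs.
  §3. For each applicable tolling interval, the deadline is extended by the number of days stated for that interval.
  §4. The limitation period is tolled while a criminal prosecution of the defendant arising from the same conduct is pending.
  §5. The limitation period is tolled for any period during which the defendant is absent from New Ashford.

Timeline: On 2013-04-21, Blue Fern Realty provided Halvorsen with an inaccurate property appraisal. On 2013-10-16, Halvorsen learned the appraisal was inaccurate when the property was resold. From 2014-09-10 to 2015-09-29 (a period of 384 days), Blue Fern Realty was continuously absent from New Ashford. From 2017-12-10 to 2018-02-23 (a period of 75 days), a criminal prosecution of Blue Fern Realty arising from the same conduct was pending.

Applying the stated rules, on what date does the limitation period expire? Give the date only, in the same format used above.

2018-07-24

Because the rule ties accrual to occurrence, the claim accrued on 2013-04-21, not on the 2013-10-16 discovery date.
Adding the 4 years base period to 2013-04-21 gives a deadline of 2017-04-21, before any tolling.
The defendant's absence from the jurisdiction from 2014-09-10 to 2015-09-29 tolled the period for 384 days, extending the deadline to 2018-05-10.
The pending criminal prosecution from 2017-12-10 to 2018-02-23 tolled the period for 75 days, extending the deadline to 2018-07-24.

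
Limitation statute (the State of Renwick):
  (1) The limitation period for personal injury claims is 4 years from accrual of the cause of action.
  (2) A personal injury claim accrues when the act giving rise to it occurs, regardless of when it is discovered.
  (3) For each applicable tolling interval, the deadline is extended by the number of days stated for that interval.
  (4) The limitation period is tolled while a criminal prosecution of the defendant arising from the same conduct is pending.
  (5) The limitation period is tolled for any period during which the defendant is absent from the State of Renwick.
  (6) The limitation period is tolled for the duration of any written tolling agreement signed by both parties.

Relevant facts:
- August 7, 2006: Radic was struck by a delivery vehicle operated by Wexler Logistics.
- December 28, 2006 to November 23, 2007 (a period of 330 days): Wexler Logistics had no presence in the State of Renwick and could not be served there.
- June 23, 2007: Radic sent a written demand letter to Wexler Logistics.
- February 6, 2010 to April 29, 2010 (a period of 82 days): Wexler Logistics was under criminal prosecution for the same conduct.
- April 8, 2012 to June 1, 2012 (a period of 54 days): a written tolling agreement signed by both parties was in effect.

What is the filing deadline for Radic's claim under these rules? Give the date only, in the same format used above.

The limitation period began to run on August 7, 2006.
The untolled deadline — 4 years after August 7, 2006 — is August 7, 2010.
Because the defendant's absence from the jurisdiction ran from December 28, 2006 to November 23, 2007, the deadline is extended by 330 days to July 3, 2011.
Because the pending criminal prosecution ran from February 6, 2010 to April 29, 2010, the deadline is extended by 82 days to September 23, 2011.
By the time the written tolling agreement began on April 8, 2012, the limitation period had already expired on September 23, 2011; that interval cannot revive it.
None of the other events listed affects the running of the period under the stated rules.

September 23, 2011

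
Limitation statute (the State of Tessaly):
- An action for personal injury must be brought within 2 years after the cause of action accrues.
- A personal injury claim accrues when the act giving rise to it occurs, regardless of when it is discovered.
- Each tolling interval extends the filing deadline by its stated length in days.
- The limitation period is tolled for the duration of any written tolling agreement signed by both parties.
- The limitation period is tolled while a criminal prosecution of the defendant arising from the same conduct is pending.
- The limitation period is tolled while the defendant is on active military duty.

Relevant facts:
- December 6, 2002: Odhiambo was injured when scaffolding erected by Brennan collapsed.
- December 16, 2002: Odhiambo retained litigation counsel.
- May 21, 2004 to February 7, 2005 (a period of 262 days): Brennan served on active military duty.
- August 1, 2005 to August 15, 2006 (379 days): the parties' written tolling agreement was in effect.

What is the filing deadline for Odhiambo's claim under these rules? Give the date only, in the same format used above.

September 8, 2006

The limitation period began to run on December 6, 2002.
Adding the 2 years base period to December 6, 2002 gives a deadline of December 6, 2004, before any tolling.
Because the defendant's active military service ran from May 21, 2004 to February 7, 2005, the deadline is extended by 262 days to August 25, 2005.
The period was tolled for 379 days by the written tolling agreement (August 1, 2005 to August 15, 2006), pushing the deadline to September 8, 2006.
Nothing else in the chronology tolls or restarts the period.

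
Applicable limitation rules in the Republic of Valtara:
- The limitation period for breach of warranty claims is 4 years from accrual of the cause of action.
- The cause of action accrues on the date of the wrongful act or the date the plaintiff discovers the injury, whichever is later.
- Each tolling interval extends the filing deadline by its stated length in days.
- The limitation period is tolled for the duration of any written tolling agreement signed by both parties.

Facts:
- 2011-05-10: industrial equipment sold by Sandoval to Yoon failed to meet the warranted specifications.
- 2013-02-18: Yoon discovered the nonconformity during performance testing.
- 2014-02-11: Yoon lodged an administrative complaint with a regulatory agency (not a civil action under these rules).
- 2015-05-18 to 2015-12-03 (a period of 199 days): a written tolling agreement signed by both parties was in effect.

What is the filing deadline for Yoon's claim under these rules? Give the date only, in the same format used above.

2017-09-05

The claim accrued on 2013-02-18 — the later of the 2011-05-10 act and the 2013-02-18 discovery.
Adding the 4 years base period to 2013-02-18 gives a deadline of 2017-02-18, before any tolling.
Because the written tolling agreement ran from 2015-05-18 to 2015-12-03, the deadline is extended by 199 days to 2017-09-05.
None of the other events listed affects the running of the period under the stated rules.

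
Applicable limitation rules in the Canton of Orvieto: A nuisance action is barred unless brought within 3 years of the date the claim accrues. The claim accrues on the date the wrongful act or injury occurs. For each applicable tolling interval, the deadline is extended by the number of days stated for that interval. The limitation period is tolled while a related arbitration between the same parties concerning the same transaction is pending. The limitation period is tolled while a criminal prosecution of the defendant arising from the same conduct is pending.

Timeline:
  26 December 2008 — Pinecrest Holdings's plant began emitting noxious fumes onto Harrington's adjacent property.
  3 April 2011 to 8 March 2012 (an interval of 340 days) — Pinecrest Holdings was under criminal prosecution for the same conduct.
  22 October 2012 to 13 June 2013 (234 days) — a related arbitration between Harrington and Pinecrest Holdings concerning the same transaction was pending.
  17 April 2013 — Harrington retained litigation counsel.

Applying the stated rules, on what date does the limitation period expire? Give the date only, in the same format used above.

The claim accrued on 26 December 2008, when the wrongful act occurred.
The untolled deadline — 3 years after 26 December 2008 — is 26 December 2011.
Because the pending criminal prosecution ran from 3 April 2011 to 8 March 2012, the deadline is extended by 340 days to 30 November 2012.
The pending related arbitration from 22 October 2012 to 13 June 2013 tolled the period for 234 days, extending the deadline to 22 July 2013.
None of the other events listed affects the running of the period under the stated rules.

22 July 2013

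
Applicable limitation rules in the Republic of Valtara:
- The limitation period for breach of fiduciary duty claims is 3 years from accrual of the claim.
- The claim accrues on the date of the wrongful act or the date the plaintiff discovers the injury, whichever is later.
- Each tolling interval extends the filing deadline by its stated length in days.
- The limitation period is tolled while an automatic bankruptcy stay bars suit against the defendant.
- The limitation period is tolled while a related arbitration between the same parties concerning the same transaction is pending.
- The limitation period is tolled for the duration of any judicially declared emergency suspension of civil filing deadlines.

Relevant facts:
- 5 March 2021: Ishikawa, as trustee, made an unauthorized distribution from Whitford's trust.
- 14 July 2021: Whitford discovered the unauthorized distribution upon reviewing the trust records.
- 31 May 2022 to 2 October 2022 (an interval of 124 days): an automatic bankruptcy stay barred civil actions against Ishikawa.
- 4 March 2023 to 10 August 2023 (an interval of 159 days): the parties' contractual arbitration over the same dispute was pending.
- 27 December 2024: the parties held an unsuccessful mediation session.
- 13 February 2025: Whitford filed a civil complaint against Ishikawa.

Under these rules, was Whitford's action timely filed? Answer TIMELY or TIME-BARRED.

TIMELY

Because discovery on 14 July 2021 post-dates the 5 March 2021 act, accrual under the later-of rule falls on 14 July 2021.
3 years from 14 July 2021 is 14 July 2024.
The period was tolled for 124 days by the automatic bankruptcy stay (31 May 2022 to 2 October 2022), pushing the deadline to 15 November 2024.
The pending related arbitration from 4 March 2023 to 10 August 2023 tolled the period for 159 days, extending the deadline to 23 April 2025.
None of the other events listed affects the running of the period under the stated rules.
Filing on 13 February 2025 beat the 23 April 2025 deadline — the action is timely.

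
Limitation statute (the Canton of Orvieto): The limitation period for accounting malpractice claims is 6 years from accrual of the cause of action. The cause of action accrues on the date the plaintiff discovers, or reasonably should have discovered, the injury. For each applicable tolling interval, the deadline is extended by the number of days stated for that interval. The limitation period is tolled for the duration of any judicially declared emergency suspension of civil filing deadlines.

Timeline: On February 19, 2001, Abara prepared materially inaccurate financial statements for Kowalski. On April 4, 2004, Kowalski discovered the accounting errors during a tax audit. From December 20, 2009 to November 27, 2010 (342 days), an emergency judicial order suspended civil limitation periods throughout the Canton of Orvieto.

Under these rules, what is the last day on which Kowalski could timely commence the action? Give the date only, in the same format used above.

March 12, 2011

Under the discovery rule, the claim accrued on April 4, 2004, when Kowalski discovered the injury — not on the February 19, 2001 date of the underlying act.
Adding the 6 years base period to April 4, 2004 gives a deadline of April 4, 2010, before any tolling.
The emergency suspension of filing deadlines from December 20, 2009 to November 27, 2010 tolled the period for 342 days, extending the deadline to March 12, 2011.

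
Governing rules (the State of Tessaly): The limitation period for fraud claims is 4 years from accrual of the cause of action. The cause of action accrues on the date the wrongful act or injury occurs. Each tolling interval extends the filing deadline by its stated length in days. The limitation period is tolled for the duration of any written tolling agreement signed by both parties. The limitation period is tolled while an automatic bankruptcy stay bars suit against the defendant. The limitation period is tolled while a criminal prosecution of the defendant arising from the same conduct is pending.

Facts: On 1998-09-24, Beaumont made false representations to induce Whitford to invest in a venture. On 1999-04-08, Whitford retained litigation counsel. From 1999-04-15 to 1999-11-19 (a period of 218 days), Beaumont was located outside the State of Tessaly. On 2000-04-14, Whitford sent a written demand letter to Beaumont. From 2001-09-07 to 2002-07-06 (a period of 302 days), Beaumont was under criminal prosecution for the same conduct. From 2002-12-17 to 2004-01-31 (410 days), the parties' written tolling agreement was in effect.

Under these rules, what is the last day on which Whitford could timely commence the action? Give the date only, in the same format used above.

2004-09-05

The cause of action accrued on 1998-09-24, the date of the act.
Adding the 4 years base period to 1998-09-24 gives a deadline of 2002-09-24, before any tolling.
Because the pending criminal prosecution ran from 2001-09-07 to 2002-07-06, the deadline is extended by 302 days to 2003-07-23.
The period was tolled for 410 days by the written tolling agreement (2002-12-17 to 2004-01-31), pushing the deadline to 2004-09-05.
The defendant's absence from the jurisdiction from 1999-04-15 to 1999-11-19 does not toll the period, because no stated rule makes the defendant's absence a tolling event.
None of the other events listed affects the running of the period under the stated rules.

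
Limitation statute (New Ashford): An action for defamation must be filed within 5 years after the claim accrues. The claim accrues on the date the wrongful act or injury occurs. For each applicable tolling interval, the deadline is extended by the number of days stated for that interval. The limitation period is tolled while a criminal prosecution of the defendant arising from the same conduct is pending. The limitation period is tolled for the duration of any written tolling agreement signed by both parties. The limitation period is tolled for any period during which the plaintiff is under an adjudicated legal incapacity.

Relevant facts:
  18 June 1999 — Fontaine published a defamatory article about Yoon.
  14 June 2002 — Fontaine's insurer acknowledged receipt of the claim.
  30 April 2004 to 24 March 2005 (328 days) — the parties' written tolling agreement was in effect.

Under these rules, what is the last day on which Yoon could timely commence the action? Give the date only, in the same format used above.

The limitation period began to run on 18 June 1999.
The untolled deadline — 5 years after 18 June 1999 — is 18 June 2004.
Because the written tolling agreement ran from 30 April 2004 to 24 March 2005, the deadline is extended by 328 days to 12 May 2005.
Nothing else in the chronology tolls or restarts the period.

12 May 2005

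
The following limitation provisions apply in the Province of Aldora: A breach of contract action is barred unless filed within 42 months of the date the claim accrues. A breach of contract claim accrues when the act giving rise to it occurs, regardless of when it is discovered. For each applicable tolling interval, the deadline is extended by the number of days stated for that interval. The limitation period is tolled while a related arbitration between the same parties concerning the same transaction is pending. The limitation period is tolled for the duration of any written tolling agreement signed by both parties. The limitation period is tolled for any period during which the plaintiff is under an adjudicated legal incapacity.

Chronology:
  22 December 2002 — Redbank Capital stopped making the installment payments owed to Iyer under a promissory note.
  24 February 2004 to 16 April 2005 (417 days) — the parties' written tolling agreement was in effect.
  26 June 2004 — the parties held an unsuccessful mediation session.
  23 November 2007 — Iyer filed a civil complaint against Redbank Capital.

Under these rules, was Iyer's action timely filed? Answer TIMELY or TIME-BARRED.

TIME-BARRED

The claim accrued on 22 December 2002, when the wrongful act occurred.
The untolled deadline — 42 months after 22 December 2002 — is 22 June 2006.
The written tolling agreement from 24 February 2004 to 16 April 2005 tolled the period for 417 days, extending the deadline to 13 August 2007.
None of the other events listed affects the running of the period under the stated rules.
The 23 November 2007 filing falls after the 13 August 2007 deadline; the claim is time-barred.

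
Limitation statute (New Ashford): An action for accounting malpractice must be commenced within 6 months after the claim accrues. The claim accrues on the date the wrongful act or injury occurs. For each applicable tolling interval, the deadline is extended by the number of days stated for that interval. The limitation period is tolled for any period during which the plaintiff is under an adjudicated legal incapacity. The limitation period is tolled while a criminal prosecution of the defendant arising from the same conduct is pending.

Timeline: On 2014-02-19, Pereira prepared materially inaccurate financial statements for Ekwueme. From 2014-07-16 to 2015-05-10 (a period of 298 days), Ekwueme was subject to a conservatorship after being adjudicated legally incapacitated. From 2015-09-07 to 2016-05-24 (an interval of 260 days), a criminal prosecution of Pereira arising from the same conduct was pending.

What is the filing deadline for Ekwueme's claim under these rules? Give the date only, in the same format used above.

2015-06-13

The limitation period began to run on 2014-02-19.
6 months from 2014-02-19 is 2014-08-19.
Because the plaintiff's legal incapacity ran from 2014-07-16 to 2015-05-10, the deadline is extended by 298 days to 2015-06-13.
The pending criminal prosecution starting 2015-09-07 came too late — the period had run on 2015-06-13 — and so does not extend the deadline.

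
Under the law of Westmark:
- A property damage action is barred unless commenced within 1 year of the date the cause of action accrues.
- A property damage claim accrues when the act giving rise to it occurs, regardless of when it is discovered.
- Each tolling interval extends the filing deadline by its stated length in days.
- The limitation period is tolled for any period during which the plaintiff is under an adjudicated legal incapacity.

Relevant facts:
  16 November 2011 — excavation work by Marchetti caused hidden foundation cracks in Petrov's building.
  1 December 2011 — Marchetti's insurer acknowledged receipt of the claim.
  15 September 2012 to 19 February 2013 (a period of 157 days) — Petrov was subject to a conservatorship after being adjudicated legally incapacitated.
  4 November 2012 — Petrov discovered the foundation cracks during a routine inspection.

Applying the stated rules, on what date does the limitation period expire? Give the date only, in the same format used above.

22 April 2013

Because the rule ties accrual to occurrence, the claim accrued on 16 November 2011, not on the 4 November 2012 discovery date.
Adding the 1 year base period to 16 November 2011 gives a deadline of 16 November 2012, before any tolling.
The period was tolled for 157 days by the plaintiff's legal incapacity (15 September 2012 to 19 February 2013), pushing the deadline to 22 April 2013.
The other events in the timeline have no effect on the limitation period under the stated rules.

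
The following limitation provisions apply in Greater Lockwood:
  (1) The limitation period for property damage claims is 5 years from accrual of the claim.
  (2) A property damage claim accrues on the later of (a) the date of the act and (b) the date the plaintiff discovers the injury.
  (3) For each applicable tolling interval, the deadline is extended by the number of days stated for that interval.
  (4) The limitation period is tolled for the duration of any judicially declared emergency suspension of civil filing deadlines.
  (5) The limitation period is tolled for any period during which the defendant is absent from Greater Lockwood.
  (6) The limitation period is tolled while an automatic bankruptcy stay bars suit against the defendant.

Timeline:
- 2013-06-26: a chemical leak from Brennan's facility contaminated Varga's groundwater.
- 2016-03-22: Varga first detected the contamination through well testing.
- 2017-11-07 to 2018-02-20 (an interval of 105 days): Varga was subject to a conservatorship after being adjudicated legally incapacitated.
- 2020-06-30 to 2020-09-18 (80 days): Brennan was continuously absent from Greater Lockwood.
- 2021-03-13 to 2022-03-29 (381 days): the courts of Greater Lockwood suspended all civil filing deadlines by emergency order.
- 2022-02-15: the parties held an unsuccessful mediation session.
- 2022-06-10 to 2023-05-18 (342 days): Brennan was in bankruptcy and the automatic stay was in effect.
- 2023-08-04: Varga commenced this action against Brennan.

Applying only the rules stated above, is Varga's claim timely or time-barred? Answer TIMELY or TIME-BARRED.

TIME-BARRED

Taking the later of the act (2013-06-26) and discovery (2016-03-22), the claim accrued on 2016-03-22.
Adding the 5 years base period to 2016-03-22 gives a deadline of 2021-03-22, before any tolling.
The defendant's absence from the jurisdiction from 2020-06-30 to 2020-09-18 tolled the period for 80 days, extending the deadline to 2021-06-10.
The period was tolled for 381 days by the emergency suspension of filing deadlines (2021-03-13 to 2022-03-29), pushing the deadline to 2022-06-26.
Because the automatic bankruptcy stay ran from 2022-06-10 to 2023-05-18, the deadline is extended by 342 days to 2023-06-03.
Although the plaintiff's incapacity ran from 2017-11-07 to 2018-02-20, the stated rules do not make that a tolling event, so it is disregarded.
None of the other events listed affects the running of the period under the stated rules.
Varga filed on 2023-08-04, after the 2023-06-03 deadline, so the action is time-barred.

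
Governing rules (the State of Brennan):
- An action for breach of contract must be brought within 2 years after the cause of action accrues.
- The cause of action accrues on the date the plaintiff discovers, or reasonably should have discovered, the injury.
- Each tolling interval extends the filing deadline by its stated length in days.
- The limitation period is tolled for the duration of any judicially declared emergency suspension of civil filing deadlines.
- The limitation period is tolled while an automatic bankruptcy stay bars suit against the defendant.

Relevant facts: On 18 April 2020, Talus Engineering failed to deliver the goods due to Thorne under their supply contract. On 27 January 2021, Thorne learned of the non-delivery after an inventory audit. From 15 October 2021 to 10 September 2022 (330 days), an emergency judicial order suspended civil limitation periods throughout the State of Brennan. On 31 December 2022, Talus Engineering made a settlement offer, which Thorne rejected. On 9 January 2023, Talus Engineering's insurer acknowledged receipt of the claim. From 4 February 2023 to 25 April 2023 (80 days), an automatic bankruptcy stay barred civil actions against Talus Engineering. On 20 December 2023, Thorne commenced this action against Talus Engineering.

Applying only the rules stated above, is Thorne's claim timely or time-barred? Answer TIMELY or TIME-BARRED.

Accrual is tied to discovery, so the period began on 27 January 2021 rather than on 18 April 2020 when the act occurred.
2 years from 27 January 2021 is 27 January 2023.
Because the emergency suspension of filing deadlines ran from 15 October 2021 to 10 September 2022, the deadline is extended by 330 days to 23 December 2023.
Because the automatic bankruptcy stay ran from 4 February 2023 to 25 April 2023, the deadline is extended by 80 days to 12 March 2024.
The other events in the timeline have no effect on the limitation period under the stated rules.
The 20 December 2023 filing precedes the 12 March 2024 deadline; the claim is timely.

TIMELY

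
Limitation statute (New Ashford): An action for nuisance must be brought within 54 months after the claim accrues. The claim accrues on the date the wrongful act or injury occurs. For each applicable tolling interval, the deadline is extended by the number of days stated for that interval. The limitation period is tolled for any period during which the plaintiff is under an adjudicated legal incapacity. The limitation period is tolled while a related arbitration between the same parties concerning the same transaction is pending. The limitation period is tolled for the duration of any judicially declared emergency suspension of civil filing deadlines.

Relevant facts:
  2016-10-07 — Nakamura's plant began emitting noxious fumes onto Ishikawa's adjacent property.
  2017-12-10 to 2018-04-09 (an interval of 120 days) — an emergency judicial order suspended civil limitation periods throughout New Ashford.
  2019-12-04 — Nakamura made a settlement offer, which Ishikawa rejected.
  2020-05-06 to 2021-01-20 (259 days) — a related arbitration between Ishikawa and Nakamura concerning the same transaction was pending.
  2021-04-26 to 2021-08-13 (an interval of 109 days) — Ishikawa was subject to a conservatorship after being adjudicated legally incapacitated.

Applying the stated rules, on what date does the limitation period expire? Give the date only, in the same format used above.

The limitation period began to run on 2016-10-07.
The untolled deadline — 54 months after 2016-10-07 — is 2021-04-07.
The period was tolled for 120 days by the emergency suspension of filing deadlines (2017-12-10 to 2018-04-09), pushing the deadline to 2021-08-05.
The pending related arbitration from 2020-05-06 to 2021-01-20 tolled the period for 259 days, extending the deadline to 2022-04-21.
The period was tolled for 109 days by the plaintiff's legal incapacity (2021-04-26 to 2021-08-13), pushing the deadline to 2022-08-08.
Nothing else in the chronology tolls or restarts the period.

2022-08-08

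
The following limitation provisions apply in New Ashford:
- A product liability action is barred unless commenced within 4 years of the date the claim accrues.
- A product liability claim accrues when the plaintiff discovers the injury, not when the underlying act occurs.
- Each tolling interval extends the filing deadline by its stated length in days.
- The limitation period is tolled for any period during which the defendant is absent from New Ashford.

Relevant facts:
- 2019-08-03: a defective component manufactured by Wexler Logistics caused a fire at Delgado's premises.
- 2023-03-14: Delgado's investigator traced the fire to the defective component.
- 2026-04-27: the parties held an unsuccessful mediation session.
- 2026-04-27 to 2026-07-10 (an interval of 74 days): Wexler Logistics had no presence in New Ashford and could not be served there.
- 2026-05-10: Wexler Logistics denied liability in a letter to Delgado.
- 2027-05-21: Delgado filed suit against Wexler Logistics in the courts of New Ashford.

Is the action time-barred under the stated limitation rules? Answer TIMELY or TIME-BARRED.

TIMELY

Accrual is tied to discovery, so the period began on 2023-03-14 rather than on 2019-08-03 when the act occurred.
4 years from 2023-03-14 is 2027-03-14.
Because the defendant's absence from the jurisdiction ran from 2026-04-27 to 2026-07-10, the deadline is extended by 74 days to 2027-05-27.
The other events in the timeline have no effect on the limitation period under the stated rules.
The 2027-05-21 filing precedes the 2027-05-27 deadline; the claim is timely.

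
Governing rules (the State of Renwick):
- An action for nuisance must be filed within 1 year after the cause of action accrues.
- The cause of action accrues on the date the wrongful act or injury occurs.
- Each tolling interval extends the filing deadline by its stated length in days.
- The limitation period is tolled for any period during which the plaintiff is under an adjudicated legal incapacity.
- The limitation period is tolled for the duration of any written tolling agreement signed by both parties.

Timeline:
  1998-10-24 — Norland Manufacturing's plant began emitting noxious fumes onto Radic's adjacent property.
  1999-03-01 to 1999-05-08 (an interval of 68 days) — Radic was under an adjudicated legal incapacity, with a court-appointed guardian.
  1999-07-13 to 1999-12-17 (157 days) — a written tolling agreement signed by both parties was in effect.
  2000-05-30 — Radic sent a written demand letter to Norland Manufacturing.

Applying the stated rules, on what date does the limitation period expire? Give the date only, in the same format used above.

2000-06-05

The cause of action accrued on 1998-10-24, the date of the act.
1 year from 1998-10-24 is 1999-10-24.
Because the plaintiff's legal incapacity ran from 1999-03-01 to 1999-05-08, the deadline is extended by 68 days to 1999-12-31.
The period was tolled for 157 days by the written tolling agreement (1999-07-13 to 1999-12-17), pushing the deadline to 2000-06-05.
The other events in the timeline have no effect on the limitation period under the stated rules.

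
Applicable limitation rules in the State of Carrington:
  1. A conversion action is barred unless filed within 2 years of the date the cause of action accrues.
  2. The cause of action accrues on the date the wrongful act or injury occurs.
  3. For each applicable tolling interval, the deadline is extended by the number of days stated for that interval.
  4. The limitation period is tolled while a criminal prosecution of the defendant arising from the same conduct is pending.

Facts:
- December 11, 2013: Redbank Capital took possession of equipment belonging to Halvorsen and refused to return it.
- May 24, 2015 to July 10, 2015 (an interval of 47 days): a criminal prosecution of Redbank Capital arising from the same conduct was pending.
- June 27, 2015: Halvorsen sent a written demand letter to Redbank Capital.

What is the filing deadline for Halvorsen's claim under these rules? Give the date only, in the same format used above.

The limitation period began to run on December 11, 2013.
The untolled deadline — 2 years after December 11, 2013 — is December 11, 2015.
The pending criminal prosecution from May 24, 2015 to July 10, 2015 tolled the period for 47 days, extending the deadline to January 27, 2016.
Nothing else in the chronology tolls or restarts the period.

January 27, 2016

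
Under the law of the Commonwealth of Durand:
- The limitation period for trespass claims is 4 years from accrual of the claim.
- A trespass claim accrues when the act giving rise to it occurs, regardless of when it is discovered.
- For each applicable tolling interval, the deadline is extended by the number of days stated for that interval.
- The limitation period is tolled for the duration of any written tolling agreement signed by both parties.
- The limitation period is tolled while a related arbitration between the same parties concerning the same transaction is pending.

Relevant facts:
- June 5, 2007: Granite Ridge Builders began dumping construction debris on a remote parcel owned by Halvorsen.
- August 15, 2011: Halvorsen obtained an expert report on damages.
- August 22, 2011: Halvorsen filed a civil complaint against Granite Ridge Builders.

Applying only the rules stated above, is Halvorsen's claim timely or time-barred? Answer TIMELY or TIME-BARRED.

TIME-BARRED

The claim accrued on June 5, 2007, when the wrongful act occurred.
The untolled deadline — 4 years after June 5, 2007 — is June 5, 2011.
Nothing else in the chronology tolls or restarts the period.
Filing on August 22, 2011 missed the June 5, 2011 deadline — the action is time-barred.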